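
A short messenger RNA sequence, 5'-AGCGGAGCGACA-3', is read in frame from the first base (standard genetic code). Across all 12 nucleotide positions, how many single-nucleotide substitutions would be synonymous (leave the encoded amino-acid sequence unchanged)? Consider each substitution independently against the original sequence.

10

Codon 1 (AGC, Ser): 1 synonymous substitution.
Codon 2 (GGA, Gly): 3 synonymous substitutions.
Codon 3 (GCG, Ala): 3 synonymous substitutions.
Codon 4 (ACA, Thr): 3 synonymous substitutions.
Total: 1 + 3 + 3 + 3 = 10.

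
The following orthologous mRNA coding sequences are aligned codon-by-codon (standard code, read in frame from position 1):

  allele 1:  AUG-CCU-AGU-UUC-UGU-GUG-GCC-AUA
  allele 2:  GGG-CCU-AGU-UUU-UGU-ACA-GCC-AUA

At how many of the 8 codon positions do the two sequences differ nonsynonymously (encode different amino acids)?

2

Codon 1: AUG Met / GGG Gly — nonsynonymous.
Codon 2: CCU Pro / CCU Pro — identical.
Codon 3: AGU Ser / AGU Ser — identical.
Codon 4: UUC Phe / UUU Phe — synonymous.
Codon 5: UGU Cys / UGU Cys — identical.
Codon 6: GUG Val / ACA Thr — nonsynonymous.
Codon 7: GCC Ala / GCC Ala — identical.
Codon 8: AUA Ile / AUA Ile — identical.
Nonsynonymous differences: 2.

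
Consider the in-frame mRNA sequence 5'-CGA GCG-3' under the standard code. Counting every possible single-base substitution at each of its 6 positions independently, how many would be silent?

7

Codon 1 (CGA, Arg): 4 synonymous substitutions.
Codon 2 (GCG, Ala): 3 synonymous substitutions.
Total: 4 + 3 = 7.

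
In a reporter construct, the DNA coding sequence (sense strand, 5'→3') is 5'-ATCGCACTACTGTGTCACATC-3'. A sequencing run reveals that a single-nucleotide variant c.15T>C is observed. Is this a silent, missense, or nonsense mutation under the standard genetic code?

silent

Position 15 falls in codon 5: TGT → Cys.
After the substitution the codon is TGC → Cys.
Both encode Cys, so the change is synonymous.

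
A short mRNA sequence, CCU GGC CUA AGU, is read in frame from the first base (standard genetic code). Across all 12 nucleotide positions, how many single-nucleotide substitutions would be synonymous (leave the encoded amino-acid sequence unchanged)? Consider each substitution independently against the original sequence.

11

Codon 1 (CCU, Pro): 3 synonymous substitutions.
Codon 2 (GGC, Gly): 3 synonymous substitutions.
Codon 3 (CUA, Leu): 4 synonymous substitutions.
Codon 4 (AGU, Ser): 1 synonymous substitution.
Total: 3 + 3 + 4 + 1 = 11.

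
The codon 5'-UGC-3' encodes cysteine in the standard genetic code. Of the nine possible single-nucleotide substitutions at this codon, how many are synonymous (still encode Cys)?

Position 1: none → 0 synonymous.
Position 2: none → 0 synonymous.
Position 3: UGU → 1 synonymous.
Total: 0 + 0 + 1 = 1.

1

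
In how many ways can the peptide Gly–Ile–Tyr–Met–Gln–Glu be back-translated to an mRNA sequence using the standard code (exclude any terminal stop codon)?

96

Gly: 4 codons.
Ile: 3 codons.
Tyr: 2 codons.
Met: 1 codon.
Gln: 2 codons.
Glu: 2 codons.
4 × 3 × 2 × 1 × 2 × 2 = 96.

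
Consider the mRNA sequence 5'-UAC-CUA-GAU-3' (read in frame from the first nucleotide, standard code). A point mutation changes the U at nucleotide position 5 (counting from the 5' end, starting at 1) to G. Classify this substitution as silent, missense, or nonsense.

missense

Position 5 falls in codon 2: CUA → Leu.
After the substitution the codon is CGA → Arg.
Leu ≠ Arg, so this is a missense mutation.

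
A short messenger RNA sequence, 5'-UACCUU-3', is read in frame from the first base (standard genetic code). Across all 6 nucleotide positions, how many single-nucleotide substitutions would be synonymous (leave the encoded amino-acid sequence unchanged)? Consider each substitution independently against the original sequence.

4

Codon 1 (UAC, Tyr): 1 synonymous substitution.
Codon 2 (CUU, Leu): 3 synonymous substitutions.
Total: 1 + 3 = 4.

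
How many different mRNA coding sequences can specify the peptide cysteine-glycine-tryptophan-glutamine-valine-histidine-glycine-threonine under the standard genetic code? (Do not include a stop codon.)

2048

Cys: 2 codons.
Gly: 4 codons.
Trp: 1 codon.
Gln: 2 codons.
Val: 4 codons.
His: 2 codons.
Gly: 4 codons.
Thr: 4 codons.
2 × 4 × 1 × 2 × 4 × 2 × 4 × 4 = 2048.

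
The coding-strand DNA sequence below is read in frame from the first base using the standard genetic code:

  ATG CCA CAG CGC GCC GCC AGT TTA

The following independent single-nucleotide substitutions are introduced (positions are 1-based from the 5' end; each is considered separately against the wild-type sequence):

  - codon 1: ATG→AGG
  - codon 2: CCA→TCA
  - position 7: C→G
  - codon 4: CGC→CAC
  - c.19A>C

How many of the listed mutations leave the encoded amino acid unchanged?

Codon 1: ATG (Met) → AGG (Arg) — missense.
Codon 2: CCA (Pro) → TCA (Ser) — missense.
Codon 3: CAG (Gln) → GAG (Glu) — missense.
Codon 4: CGC (Arg) → CAC (His) — missense.
Codon 7: AGT (Ser) → CGT (Arg) — missense.
Synonymous: 0 of 5.

0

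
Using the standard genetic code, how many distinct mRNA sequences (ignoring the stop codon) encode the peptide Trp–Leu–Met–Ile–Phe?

Trp: 1 codon.
Leu: 6 codons.
Met: 1 codon.
Ile: 3 codons.
Phe: 2 codons.
1 × 6 × 1 × 3 × 2 = 36.

36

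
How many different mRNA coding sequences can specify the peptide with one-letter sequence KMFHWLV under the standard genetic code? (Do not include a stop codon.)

192

Lys: 2 codons.
Met: 1 codon.
Phe: 2 codons.
His: 2 codons.
Trp: 1 codon.
Leu: 6 codons.
Val: 4 codons.
2 × 1 × 2 × 2 × 1 × 6 × 4 = 192.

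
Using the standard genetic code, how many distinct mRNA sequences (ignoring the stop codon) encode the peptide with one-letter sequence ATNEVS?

1536

Ala: 4 codons.
Thr: 4 codons.
Asn: 2 codons.
Glu: 2 codons.
Val: 4 codons.
Ser: 6 codons.
4 × 4 × 2 × 2 × 4 × 6 = 1536.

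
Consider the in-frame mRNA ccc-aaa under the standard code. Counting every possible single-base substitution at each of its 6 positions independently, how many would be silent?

4

Codon 1 (CCC, Pro): 3 synonymous substitutions.
Codon 2 (AAA, Lys): 1 synonymous substitution.
Total: 3 + 1 = 4.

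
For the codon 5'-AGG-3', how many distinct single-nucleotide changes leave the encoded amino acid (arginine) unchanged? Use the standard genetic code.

Position 1: CGG → 1 synonymous.
Position 2: none → 0 synonymous.
Position 3: AGA → 1 synonymous.
Total: 1 + 0 + 1 = 2.

2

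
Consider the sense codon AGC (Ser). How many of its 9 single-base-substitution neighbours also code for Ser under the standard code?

1

Position 1: none → 0 synonymous.
Position 2: none → 0 synonymous.
Position 3: AGT → 1 synonymous.
Total: 0 + 0 + 1 = 1.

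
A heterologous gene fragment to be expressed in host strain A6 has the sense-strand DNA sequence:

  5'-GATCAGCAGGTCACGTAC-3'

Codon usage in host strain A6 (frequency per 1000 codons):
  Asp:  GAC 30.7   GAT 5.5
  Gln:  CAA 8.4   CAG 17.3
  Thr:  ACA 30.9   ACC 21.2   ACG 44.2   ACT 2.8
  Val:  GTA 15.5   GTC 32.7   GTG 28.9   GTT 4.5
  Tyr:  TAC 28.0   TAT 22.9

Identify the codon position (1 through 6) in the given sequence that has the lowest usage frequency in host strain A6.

Codon 1 GAT (Asp): 5.5 per 1000.
Codon 2 CAG (Gln): 17.3 per 1000.
Codon 3 CAG (Gln): 17.3 per 1000.
Codon 4 GTC (Val): 32.7 per 1000.
Codon 5 ACG (Thr): 44.2 per 1000.
Codon 6 TAC (Tyr): 28.0 per 1000.
Lowest frequency is 5.5 at codon 1.

1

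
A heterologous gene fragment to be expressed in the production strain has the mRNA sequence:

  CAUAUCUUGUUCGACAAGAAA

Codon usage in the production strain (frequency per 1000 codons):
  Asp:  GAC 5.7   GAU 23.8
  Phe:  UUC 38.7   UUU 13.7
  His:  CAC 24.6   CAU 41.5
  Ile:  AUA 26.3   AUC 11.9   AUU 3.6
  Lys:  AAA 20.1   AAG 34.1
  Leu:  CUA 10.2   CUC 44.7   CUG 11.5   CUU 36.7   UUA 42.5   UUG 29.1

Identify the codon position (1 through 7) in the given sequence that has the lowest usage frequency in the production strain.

Codon 1 CAU (His): 41.5 per 1000.
Codon 2 AUC (Ile): 11.9 per 1000.
Codon 3 UUG (Leu): 29.1 per 1000.
Codon 4 UUC (Phe): 38.7 per 1000.
Codon 5 GAC (Asp): 5.7 per 1000.
Codon 6 AAG (Lys): 34.1 per 1000.
Codon 7 AAA (Lys): 20.1 per 1000.
Lowest frequency is 5.7 at codon 5.

5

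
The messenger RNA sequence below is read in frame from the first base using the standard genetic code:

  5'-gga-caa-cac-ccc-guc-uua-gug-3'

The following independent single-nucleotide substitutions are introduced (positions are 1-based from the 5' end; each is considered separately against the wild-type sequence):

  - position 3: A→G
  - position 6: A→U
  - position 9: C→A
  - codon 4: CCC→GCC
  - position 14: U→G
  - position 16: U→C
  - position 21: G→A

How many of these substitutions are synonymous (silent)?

3

Codon 1: GGA (Gly) → GGG (Gly) — synonymous.
Codon 2: CAA (Gln) → CAU (His) — missense.
Codon 3: CAC (His) → CAA (Gln) — missense.
Codon 4: CCC (Pro) → GCC (Ala) — missense.
Codon 5: GUC (Val) → GGC (Gly) — missense.
Codon 6: UUA (Leu) → CUA (Leu) — synonymous.
Codon 7: GUG (Val) → GUA (Val) — synonymous.
Synonymous: 3 of 7.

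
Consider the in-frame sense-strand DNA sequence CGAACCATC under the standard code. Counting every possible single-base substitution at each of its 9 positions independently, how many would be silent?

Codon 1 (CGA, Arg): 4 synonymous substitutions.
Codon 2 (ACC, Thr): 3 synonymous substitutions.
Codon 3 (ATC, Ile): 2 synonymous substitutions.
Total: 4 + 3 + 2 = 9.

9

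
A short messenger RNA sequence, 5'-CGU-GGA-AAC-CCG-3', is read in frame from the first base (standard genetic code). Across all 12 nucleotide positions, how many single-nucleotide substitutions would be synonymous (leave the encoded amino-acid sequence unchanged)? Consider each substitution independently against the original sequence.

10

Codon 1 (CGU, Arg): 3 synonymous substitutions.
Codon 2 (GGA, Gly): 3 synonymous substitutions.
Codon 3 (AAC, Asn): 1 synonymous substitution.
Codon 4 (CCG, Pro): 3 synonymous substitutions.
Total: 3 + 3 + 1 + 3 = 10.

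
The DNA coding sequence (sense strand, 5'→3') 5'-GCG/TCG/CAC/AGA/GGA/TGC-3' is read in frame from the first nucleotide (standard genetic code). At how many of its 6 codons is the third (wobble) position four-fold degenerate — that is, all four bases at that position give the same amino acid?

3

Codon 1 GCG (Ala): third position 4-fold.
Codon 2 TCG (Ser): third position 4-fold.
Codon 3 CAC (His): third position 2-fold.
Codon 4 AGA (Arg): third position 2-fold.
Codon 5 GGA (Gly): third position 4-fold.
Codon 6 TGC (Cys): third position 2-fold.
Four-fold degenerate third positions: 3.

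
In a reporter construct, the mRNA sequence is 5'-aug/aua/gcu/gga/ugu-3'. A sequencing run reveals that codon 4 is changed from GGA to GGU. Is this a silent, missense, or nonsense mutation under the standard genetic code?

silent

Position 12 falls in codon 4: GGA → Gly.
After the substitution the codon is GGU → Gly.
Both encode Gly, so the change is synonymous.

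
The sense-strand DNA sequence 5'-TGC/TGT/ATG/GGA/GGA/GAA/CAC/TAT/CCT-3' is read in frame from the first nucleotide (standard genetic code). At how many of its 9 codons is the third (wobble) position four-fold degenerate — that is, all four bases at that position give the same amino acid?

3

Codon 1 TGC (Cys): third position 2-fold.
Codon 2 TGT (Cys): third position 2-fold.
Codon 3 ATG (Met): third position 1-fold.
Codon 4 GGA (Gly): third position 4-fold.
Codon 5 GGA (Gly): third position 4-fold.
Codon 6 GAA (Glu): third position 2-fold.
Codon 7 CAC (His): third position 2-fold.
Codon 8 TAT (Tyr): third position 2-fold.
Codon 9 CCT (Pro): third position 4-fold.
Four-fold degenerate third positions: 3.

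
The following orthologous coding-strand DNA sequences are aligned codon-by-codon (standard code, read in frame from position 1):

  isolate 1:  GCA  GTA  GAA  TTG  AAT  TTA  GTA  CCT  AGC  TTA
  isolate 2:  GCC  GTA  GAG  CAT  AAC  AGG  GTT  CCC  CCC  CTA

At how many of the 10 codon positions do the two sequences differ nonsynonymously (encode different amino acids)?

3

Codon 1: GCA Ala / GCC Ala — synonymous.
Codon 2: GTA Val / GTA Val — identical.
Codon 3: GAA Glu / GAG Glu — synonymous.
Codon 4: TTG Leu / CAT His — nonsynonymous.
Codon 5: AAT Asn / AAC Asn — synonymous.
Codon 6: TTA Leu / AGG Arg — nonsynonymous.
Codon 7: GTA Val / GTT Val — synonymous.
Codon 8: CCT Pro / CCC Pro — synonymous.
Codon 9: AGC Ser / CCC Pro — nonsynonymous.
Codon 10: TTA Leu / CTA Leu — synonymous.
Nonsynonymous differences: 3.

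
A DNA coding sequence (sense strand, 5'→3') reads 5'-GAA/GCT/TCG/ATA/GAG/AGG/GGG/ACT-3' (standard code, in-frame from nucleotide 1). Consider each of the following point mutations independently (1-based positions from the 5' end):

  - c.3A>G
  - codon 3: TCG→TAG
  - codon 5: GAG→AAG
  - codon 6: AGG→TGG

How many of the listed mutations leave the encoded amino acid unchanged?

1

Codon 1: GAA (Glu) → GAG (Glu) — synonymous.
Codon 3: TCG (Ser) → TAG (Stop) — nonsense.
Codon 5: GAG (Glu) → AAG (Lys) — missense.
Codon 6: AGG (Arg) → TGG (Trp) — missense.
Synonymous: 1 of 4.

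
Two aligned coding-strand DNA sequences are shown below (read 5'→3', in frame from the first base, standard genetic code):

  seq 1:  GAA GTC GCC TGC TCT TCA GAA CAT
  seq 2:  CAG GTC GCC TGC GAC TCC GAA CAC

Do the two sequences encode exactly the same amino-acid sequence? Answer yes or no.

Codon 1: GAA Glu / CAG Gln — nonsynonymous.
Codon 2: GTC Val / GTC Val — identical.
Codon 3: GCC Ala / GCC Ala — identical.
Codon 4: TGC Cys / TGC Cys — identical.
Codon 5: TCT Ser / GAC Asp — nonsynonymous.
Codon 6: TCA Ser / TCC Ser — synonymous.
Codon 7: GAA Glu / GAA Glu — identical.
Codon 8: CAT His / CAC His — synonymous.
Nonsynonymous differences: 2 → different protein.

no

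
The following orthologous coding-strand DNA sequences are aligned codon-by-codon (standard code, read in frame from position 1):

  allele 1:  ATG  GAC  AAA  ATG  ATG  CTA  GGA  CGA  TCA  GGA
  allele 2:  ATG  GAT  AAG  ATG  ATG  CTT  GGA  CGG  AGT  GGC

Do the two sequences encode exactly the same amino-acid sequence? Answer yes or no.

Codon 1: ATG Met / ATG Met — identical.
Codon 2: GAC Asp / GAT Asp — synonymous.
Codon 3: AAA Lys / AAG Lys — synonymous.
Codon 4: ATG Met / ATG Met — identical.
Codon 5: ATG Met / ATG Met — identical.
Codon 6: CTA Leu / CTT Leu — synonymous.
Codon 7: GGA Gly / GGA Gly — identical.
Codon 8: CGA Arg / CGG Arg — synonymous.
Codon 9: TCA Ser / AGT Ser — synonymous.
Codon 10: GGA Gly / GGC Gly — synonymous.
Nonsynonymous differences: 0 → same protein.

yes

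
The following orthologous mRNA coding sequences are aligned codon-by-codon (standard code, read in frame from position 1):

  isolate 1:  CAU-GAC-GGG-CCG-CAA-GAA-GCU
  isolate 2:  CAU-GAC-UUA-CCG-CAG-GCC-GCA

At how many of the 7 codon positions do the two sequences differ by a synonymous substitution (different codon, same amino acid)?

2

Codon 1: CAU His / CAU His — identical.
Codon 2: GAC Asp / GAC Asp — identical.
Codon 3: GGG Gly / UUA Leu — nonsynonymous.
Codon 4: CCG Pro / CCG Pro — identical.
Codon 5: CAA Gln / CAG Gln — synonymous.
Codon 6: GAA Glu / GCC Ala — nonsynonymous.
Codon 7: GCU Ala / GCA Ala — synonymous.
Synonymous differences: 2.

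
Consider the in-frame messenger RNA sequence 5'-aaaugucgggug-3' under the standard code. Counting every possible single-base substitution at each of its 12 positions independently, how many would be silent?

Codon 1 (AAA, Lys): 1 synonymous substitution.
Codon 2 (UGU, Cys): 1 synonymous substitution.
Codon 3 (CGG, Arg): 4 synonymous substitutions.
Codon 4 (GUG, Val): 3 synonymous substitutions.
Total: 1 + 1 + 4 + 3 = 9.

9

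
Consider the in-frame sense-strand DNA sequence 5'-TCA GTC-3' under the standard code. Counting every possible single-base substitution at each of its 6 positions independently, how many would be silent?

Codon 1 (TCA, Ser): 3 synonymous substitutions.
Codon 2 (GTC, Val): 3 synonymous substitutions.
Total: 3 + 3 = 6.

6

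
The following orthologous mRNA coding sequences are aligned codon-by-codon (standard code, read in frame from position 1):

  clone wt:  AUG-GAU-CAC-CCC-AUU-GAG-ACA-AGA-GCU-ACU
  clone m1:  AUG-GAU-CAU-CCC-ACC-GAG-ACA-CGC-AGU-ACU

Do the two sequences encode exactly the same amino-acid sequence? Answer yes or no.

no

Codon 1: AUG Met / AUG Met — identical.
Codon 2: GAU Asp / GAU Asp — identical.
Codon 3: CAC His / CAU His — synonymous.
Codon 4: CCC Pro / CCC Pro — identical.
Codon 5: AUU Ile / ACC Thr — nonsynonymous.
Codon 6: GAG Glu / GAG Glu — identical.
Codon 7: ACA Thr / ACA Thr — identical.
Codon 8: AGA Arg / CGC Arg — synonymous.
Codon 9: GCU Ala / AGU Ser — nonsynonymous.
Codon 10: ACU Thr / ACU Thr — identical.
Nonsynonymous differences: 2 → different protein.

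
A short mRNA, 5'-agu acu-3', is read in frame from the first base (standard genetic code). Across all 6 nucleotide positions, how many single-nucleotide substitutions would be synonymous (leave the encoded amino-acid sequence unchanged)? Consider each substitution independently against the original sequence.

4

Codon 1 (AGU, Ser): 1 synonymous substitution.
Codon 2 (ACU, Thr): 3 synonymous substitutions.
Total: 1 + 3 = 4.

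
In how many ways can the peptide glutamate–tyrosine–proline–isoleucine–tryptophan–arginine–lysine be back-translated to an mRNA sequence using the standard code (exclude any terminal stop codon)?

Glu: 2 codons.
Tyr: 2 codons.
Pro: 4 codons.
Ile: 3 codons.
Trp: 1 codon.
Arg: 6 codons.
Lys: 2 codons.
2 × 2 × 4 × 3 × 1 × 6 × 2 = 576.

576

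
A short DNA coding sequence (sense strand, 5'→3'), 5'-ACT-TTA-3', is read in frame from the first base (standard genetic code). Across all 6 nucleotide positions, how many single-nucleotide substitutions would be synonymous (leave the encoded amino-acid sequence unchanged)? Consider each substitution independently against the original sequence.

Codon 1 (ACT, Thr): 3 synonymous substitutions.
Codon 2 (TTA, Leu): 2 synonymous substitutions.
Total: 3 + 2 = 5.

5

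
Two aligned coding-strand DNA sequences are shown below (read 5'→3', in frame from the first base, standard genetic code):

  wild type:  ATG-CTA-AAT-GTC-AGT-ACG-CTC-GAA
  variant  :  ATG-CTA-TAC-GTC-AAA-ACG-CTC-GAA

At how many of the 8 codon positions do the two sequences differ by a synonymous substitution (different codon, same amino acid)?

Codon 1: ATG Met / ATG Met — identical.
Codon 2: CTA Leu / CTA Leu — identical.
Codon 3: AAT Asn / TAC Tyr — nonsynonymous.
Codon 4: GTC Val / GTC Val — identical.
Codon 5: AGT Ser / AAA Lys — nonsynonymous.
Codon 6: ACG Thr / ACG Thr — identical.
Codon 7: CTC Leu / CTC Leu — identical.
Codon 8: GAA Glu / GAA Glu — identical.
Synonymous differences: 0.

0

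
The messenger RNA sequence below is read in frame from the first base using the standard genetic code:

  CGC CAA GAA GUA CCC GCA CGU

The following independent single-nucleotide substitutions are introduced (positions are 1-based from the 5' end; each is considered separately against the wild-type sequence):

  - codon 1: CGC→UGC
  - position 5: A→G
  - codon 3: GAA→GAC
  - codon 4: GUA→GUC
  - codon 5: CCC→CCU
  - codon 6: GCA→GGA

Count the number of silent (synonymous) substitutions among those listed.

Codon 1: CGC (Arg) → UGC (Cys) — missense.
Codon 2: CAA (Gln) → CGA (Arg) — missense.
Codon 3: GAA (Glu) → GAC (Asp) — missense.
Codon 4: GUA (Val) → GUC (Val) — synonymous.
Codon 5: CCC (Pro) → CCU (Pro) — synonymous.
Codon 6: GCA (Ala) → GGA (Gly) — missense.
Synonymous: 2 of 6.

2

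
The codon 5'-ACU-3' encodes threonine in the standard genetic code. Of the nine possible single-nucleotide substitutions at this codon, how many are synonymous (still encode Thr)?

Position 1: none → 0 synonymous.
Position 2: none → 0 synonymous.
Position 3: ACC, ACA, ACG → 3 synonymous.
Total: 0 + 0 + 3 = 3.

3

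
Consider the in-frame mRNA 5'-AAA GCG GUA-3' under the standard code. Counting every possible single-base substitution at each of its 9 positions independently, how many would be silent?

7

Codon 1 (AAA, Lys): 1 synonymous substitution.
Codon 2 (GCG, Ala): 3 synonymous substitutions.
Codon 3 (GUA, Val): 3 synonymous substitutions.
Total: 1 + 3 + 3 = 7.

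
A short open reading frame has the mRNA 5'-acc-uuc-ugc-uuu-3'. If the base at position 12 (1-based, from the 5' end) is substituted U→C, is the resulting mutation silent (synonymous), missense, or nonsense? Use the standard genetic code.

silent

Position 12 falls in codon 4: UUU → Phe.
After the substitution the codon is UUC → Phe.
Both encode Phe, so the change is synonymous.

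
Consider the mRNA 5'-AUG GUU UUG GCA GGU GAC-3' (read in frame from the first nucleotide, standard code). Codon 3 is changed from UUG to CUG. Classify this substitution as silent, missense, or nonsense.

silent

Position 7 falls in codon 3: UUG → Leu.
After the substitution the codon is CUG → Leu.
Both encode Leu, so the change is synonymous.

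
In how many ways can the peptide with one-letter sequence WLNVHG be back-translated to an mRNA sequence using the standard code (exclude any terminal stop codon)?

384

Trp: 1 codon.
Leu: 6 codons.
Asn: 2 codons.
Val: 4 codons.
His: 2 codons.
Gly: 4 codons.
1 × 6 × 2 × 4 × 2 × 4 = 384.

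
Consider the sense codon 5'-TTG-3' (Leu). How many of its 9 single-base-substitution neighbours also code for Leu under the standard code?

2

Position 1: CTG → 1 synonymous.
Position 2: none → 0 synonymous.
Position 3: TTA → 1 synonymous.
Total: 1 + 0 + 1 = 2.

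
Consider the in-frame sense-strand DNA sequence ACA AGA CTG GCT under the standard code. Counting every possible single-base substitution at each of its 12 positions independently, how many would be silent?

12

Codon 1 (ACA, Thr): 3 synonymous substitutions.
Codon 2 (AGA, Arg): 2 synonymous substitutions.
Codon 3 (CTG, Leu): 4 synonymous substitutions.
Codon 4 (GCT, Ala): 3 synonymous substitutions.
Total: 3 + 2 + 4 + 3 = 12.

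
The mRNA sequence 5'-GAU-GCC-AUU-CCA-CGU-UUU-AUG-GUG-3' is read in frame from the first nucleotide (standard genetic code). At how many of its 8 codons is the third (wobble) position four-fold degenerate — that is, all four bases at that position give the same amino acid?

4

Codon 1 GAU (Asp): third position 2-fold.
Codon 2 GCC (Ala): third position 4-fold.
Codon 3 AUU (Ile): third position 3-fold.
Codon 4 CCA (Pro): third position 4-fold.
Codon 5 CGU (Arg): third position 4-fold.
Codon 6 UUU (Phe): third position 2-fold.
Codon 7 AUG (Met): third position 1-fold.
Codon 8 GUG (Val): third position 4-fold.
Four-fold degenerate third positions: 4.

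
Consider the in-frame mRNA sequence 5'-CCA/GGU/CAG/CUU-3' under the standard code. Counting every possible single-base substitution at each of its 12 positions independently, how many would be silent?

Codon 1 (CCA, Pro): 3 synonymous substitutions.
Codon 2 (GGU, Gly): 3 synonymous substitutions.
Codon 3 (CAG, Gln): 1 synonymous substitution.
Codon 4 (CUU, Leu): 3 synonymous substitutions.
Total: 3 + 3 + 1 + 3 = 10.

10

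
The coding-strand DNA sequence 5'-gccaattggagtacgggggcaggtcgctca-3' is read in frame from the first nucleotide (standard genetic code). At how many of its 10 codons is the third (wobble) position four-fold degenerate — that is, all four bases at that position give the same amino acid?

Codon 1 GCC (Ala): third position 4-fold.
Codon 2 AAT (Asn): third position 2-fold.
Codon 3 TGG (Trp): third position 1-fold.
Codon 4 AGT (Ser): third position 2-fold.
Codon 5 ACG (Thr): third position 4-fold.
Codon 6 GGG (Gly): third position 4-fold.
Codon 7 GCA (Ala): third position 4-fold.
Codon 8 GGT (Gly): third position 4-fold.
Codon 9 CGC (Arg): third position 4-fold.
Codon 10 TCA (Ser): third position 4-fold.
Four-fold degenerate third positions: 7.

7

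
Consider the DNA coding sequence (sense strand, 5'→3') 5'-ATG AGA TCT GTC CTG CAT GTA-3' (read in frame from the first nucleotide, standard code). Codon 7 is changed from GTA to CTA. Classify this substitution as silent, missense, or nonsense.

Position 19 falls in codon 7: GTA → Val.
After the substitution the codon is CTA → Leu.
Val ≠ Leu, so this is a missense mutation.

missense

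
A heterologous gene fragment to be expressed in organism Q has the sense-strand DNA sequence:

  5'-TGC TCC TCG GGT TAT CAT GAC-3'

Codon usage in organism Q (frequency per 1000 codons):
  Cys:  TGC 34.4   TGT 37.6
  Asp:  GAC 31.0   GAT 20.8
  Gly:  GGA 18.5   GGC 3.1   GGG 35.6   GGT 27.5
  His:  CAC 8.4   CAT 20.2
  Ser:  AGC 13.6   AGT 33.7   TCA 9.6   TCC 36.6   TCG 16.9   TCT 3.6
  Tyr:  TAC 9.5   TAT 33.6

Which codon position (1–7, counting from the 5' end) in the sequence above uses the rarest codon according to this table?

3

Codon 1 TGC (Cys): 34.4 per 1000.
Codon 2 TCC (Ser): 36.6 per 1000.
Codon 3 TCG (Ser): 16.9 per 1000.
Codon 4 GGT (Gly): 27.5 per 1000.
Codon 5 TAT (Tyr): 33.6 per 1000.
Codon 6 CAT (His): 20.2 per 1000.
Codon 7 GAC (Asp): 31.0 per 1000.
Lowest frequency is 16.9 at codon 3.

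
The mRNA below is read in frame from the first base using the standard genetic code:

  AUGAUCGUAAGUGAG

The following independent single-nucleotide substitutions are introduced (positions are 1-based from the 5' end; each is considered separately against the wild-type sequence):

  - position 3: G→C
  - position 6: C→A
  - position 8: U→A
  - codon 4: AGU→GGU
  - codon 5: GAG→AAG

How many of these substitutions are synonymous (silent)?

1

Codon 1: AUG (Met) → AUC (Ile) — missense.
Codon 2: AUC (Ile) → AUA (Ile) — synonymous.
Codon 3: GUA (Val) → GAA (Glu) — missense.
Codon 4: AGU (Ser) → GGU (Gly) — missense.
Codon 5: GAG (Glu) → AAG (Lys) — missense.
Synonymous: 1 of 5.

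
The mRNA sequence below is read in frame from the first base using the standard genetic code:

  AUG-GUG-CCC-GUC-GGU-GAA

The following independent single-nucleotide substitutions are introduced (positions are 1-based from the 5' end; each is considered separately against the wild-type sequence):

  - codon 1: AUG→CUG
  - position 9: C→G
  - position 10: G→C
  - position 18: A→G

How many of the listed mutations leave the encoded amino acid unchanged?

Codon 1: AUG (Met) → CUG (Leu) — missense.
Codon 3: CCC (Pro) → CCG (Pro) — synonymous.
Codon 4: GUC (Val) → CUC (Leu) — missense.
Codon 6: GAA (Glu) → GAG (Glu) — synonymous.
Synonymous: 2 of 4.

2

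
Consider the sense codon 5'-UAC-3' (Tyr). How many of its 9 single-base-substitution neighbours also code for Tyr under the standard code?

1

Position 1: none → 0 synonymous.
Position 2: none → 0 synonymous.
Position 3: UAU → 1 synonymous.
Total: 0 + 0 + 1 = 1.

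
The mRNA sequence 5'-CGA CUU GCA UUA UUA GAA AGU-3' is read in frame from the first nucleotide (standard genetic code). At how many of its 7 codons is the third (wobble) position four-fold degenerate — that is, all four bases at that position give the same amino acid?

Codon 1 CGA (Arg): third position 4-fold.
Codon 2 CUU (Leu): third position 4-fold.
Codon 3 GCA (Ala): third position 4-fold.
Codon 4 UUA (Leu): third position 2-fold.
Codon 5 UUA (Leu): third position 2-fold.
Codon 6 GAA (Glu): third position 2-fold.
Codon 7 AGU (Ser): third position 2-fold.
Four-fold degenerate third positions: 3.

3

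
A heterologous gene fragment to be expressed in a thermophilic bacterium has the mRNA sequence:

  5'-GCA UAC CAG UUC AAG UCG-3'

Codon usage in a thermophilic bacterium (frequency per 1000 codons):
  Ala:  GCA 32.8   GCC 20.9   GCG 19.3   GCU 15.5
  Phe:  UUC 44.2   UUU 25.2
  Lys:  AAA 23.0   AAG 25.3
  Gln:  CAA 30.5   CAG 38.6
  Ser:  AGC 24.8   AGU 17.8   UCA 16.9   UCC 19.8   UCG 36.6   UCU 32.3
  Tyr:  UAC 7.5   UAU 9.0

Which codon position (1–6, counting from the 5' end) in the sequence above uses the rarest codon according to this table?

2

Codon 1 GCA (Ala): 32.8 per 1000.
Codon 2 UAC (Tyr): 7.5 per 1000.
Codon 3 CAG (Gln): 38.6 per 1000.
Codon 4 UUC (Phe): 44.2 per 1000.
Codon 5 AAG (Lys): 25.3 per 1000.
Codon 6 UCG (Ser): 36.6 per 1000.
Lowest frequency is 7.5 at codon 2.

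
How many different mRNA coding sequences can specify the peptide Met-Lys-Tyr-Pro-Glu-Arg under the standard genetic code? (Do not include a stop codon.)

Met: 1 codon.
Lys: 2 codons.
Tyr: 2 codons.
Pro: 4 codons.
Glu: 2 codons.
Arg: 6 codons.
1 × 2 × 2 × 4 × 2 × 6 = 192.

192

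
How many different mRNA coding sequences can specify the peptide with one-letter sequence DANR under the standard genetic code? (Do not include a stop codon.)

Asp: 2 codons.
Ala: 4 codons.
Asn: 2 codons.
Arg: 6 codons.
2 × 4 × 2 × 6 = 96.

96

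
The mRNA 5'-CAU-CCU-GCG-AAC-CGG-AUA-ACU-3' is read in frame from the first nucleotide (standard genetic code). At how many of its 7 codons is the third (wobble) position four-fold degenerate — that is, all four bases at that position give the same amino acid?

Codon 1 CAU (His): third position 2-fold.
Codon 2 CCU (Pro): third position 4-fold.
Codon 3 GCG (Ala): third position 4-fold.
Codon 4 AAC (Asn): third position 2-fold.
Codon 5 CGG (Arg): third position 4-fold.
Codon 6 AUA (Ile): third position 3-fold.
Codon 7 ACU (Thr): third position 4-fold.
Four-fold degenerate third positions: 4.

4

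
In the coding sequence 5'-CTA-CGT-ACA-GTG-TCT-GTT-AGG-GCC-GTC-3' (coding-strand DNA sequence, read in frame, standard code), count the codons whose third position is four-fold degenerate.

Codon 1 CTA (Leu): third position 4-fold.
Codon 2 CGT (Arg): third position 4-fold.
Codon 3 ACA (Thr): third position 4-fold.
Codon 4 GTG (Val): third position 4-fold.
Codon 5 TCT (Ser): third position 4-fold.
Codon 6 GTT (Val): third position 4-fold.
Codon 7 AGG (Arg): third position 2-fold.
Codon 8 GCC (Ala): third position 4-fold.
Codon 9 GTC (Val): third position 4-fold.
Four-fold degenerate third positions: 8.

8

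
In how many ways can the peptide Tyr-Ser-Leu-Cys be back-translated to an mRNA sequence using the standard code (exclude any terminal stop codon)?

144

Tyr: 2 codons.
Ser: 6 codons.
Leu: 6 codons.
Cys: 2 codons.
2 × 6 × 6 × 2 = 144.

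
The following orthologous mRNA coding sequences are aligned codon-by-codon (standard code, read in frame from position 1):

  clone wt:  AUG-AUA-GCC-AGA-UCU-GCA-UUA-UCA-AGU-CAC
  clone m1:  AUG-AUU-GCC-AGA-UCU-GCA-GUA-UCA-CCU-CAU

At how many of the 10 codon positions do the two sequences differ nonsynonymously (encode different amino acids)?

Codon 1: AUG Met / AUG Met — identical.
Codon 2: AUA Ile / AUU Ile — synonymous.
Codon 3: GCC Ala / GCC Ala — identical.
Codon 4: AGA Arg / AGA Arg — identical.
Codon 5: UCU Ser / UCU Ser — identical.
Codon 6: GCA Ala / GCA Ala — identical.
Codon 7: UUA Leu / GUA Val — nonsynonymous.
Codon 8: UCA Ser / UCA Ser — identical.
Codon 9: AGU Ser / CCU Pro — nonsynonymous.
Codon 10: CAC His / CAU His — synonymous.
Nonsynonymous differences: 2.

2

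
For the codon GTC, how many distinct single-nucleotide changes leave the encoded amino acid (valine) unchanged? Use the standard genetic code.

Position 1: none → 0 synonymous.
Position 2: none → 0 synonymous.
Position 3: GTT, GTA, GTG → 3 synonymous.
Total: 0 + 0 + 3 = 3.

3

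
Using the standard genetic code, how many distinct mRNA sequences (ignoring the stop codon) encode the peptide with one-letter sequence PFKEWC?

Pro: 4 codons.
Phe: 2 codons.
Lys: 2 codons.
Glu: 2 codons.
Trp: 1 codon.
Cys: 2 codons.
4 × 2 × 2 × 2 × 1 × 2 = 64.

64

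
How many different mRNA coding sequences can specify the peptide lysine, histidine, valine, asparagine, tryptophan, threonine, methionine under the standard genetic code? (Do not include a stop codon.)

128

Lys: 2 codons.
His: 2 codons.
Val: 4 codons.
Asn: 2 codons.
Trp: 1 codon.
Thr: 4 codons.
Met: 1 codon.
2 × 2 × 4 × 2 × 1 × 4 × 1 = 128.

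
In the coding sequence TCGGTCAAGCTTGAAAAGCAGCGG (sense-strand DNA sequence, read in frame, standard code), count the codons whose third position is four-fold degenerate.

Codon 1 TCG (Ser): third position 4-fold.
Codon 2 GTC (Val): third position 4-fold.
Codon 3 AAG (Lys): third position 2-fold.
Codon 4 CTT (Leu): third position 4-fold.
Codon 5 GAA (Glu): third position 2-fold.
Codon 6 AAG (Lys): third position 2-fold.
Codon 7 CAG (Gln): third position 2-fold.
Codon 8 CGG (Arg): third position 4-fold.
Four-fold degenerate third positions: 4.

4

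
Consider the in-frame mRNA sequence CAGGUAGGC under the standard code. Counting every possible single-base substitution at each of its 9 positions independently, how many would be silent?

Codon 1 (CAG, Gln): 1 synonymous substitution.
Codon 2 (GUA, Val): 3 synonymous substitutions.
Codon 3 (GGC, Gly): 3 synonymous substitutions.
Total: 1 + 3 + 3 = 7.

7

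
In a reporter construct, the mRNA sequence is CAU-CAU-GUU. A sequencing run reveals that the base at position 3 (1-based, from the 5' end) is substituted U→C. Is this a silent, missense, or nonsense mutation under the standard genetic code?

Position 3 falls in codon 1: CAU → His.
After the substitution the codon is CAC → His.
Both encode His, so the change is synonymous.

silent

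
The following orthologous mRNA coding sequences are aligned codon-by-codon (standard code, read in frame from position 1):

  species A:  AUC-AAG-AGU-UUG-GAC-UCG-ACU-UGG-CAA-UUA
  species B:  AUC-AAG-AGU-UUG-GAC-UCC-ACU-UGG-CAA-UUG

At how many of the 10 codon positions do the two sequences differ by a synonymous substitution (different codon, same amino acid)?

Codon 1: AUC Ile / AUC Ile — identical.
Codon 2: AAG Lys / AAG Lys — identical.
Codon 3: AGU Ser / AGU Ser — identical.
Codon 4: UUG Leu / UUG Leu — identical.
Codon 5: GAC Asp / GAC Asp — identical.
Codon 6: UCG Ser / UCC Ser — synonymous.
Codon 7: ACU Thr / ACU Thr — identical.
Codon 8: UGG Trp / UGG Trp — identical.
Codon 9: CAA Gln / CAA Gln — identical.
Codon 10: UUA Leu / UUG Leu — synonymous.
Synonymous differences: 2.

2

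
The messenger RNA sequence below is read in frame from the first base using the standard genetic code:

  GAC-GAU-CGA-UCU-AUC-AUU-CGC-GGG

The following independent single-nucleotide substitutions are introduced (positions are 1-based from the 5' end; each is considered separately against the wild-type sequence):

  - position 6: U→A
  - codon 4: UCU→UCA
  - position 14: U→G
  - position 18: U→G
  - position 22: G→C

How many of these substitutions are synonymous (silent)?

1

Codon 2: GAU (Asp) → GAA (Glu) — missense.
Codon 4: UCU (Ser) → UCA (Ser) — synonymous.
Codon 5: AUC (Ile) → AGC (Ser) — missense.
Codon 6: AUU (Ile) → AUG (Met) — missense.
Codon 8: GGG (Gly) → CGG (Arg) — missense.
Synonymous: 1 of 5.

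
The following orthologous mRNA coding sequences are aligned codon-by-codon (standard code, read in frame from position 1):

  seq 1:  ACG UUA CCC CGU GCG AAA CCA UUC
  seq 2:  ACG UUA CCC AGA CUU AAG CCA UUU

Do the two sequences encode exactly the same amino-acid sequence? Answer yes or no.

Codon 1: ACG Thr / ACG Thr — identical.
Codon 2: UUA Leu / UUA Leu — identical.
Codon 3: CCC Pro / CCC Pro — identical.
Codon 4: CGU Arg / AGA Arg — synonymous.
Codon 5: GCG Ala / CUU Leu — nonsynonymous.
Codon 6: AAA Lys / AAG Lys — synonymous.
Codon 7: CCA Pro / CCA Pro — identical.
Codon 8: UUC Phe / UUU Phe — synonymous.
Nonsynonymous differences: 1 → different protein.

no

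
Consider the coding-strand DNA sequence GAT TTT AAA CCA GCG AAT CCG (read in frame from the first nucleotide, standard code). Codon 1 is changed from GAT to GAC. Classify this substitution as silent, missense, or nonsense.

silent

Position 3 falls in codon 1: GAT → Asp.
After the substitution the codon is GAC → Asp.
Both encode Asp, so the change is synonymous.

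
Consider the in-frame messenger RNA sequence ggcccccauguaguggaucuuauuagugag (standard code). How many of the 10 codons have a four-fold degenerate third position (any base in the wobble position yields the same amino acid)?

5

Codon 1 GGC (Gly): third position 4-fold.
Codon 2 CCC (Pro): third position 4-fold.
Codon 3 CAU (His): third position 2-fold.
Codon 4 GUA (Val): third position 4-fold.
Codon 5 GUG (Val): third position 4-fold.
Codon 6 GAU (Asp): third position 2-fold.
Codon 7 CUU (Leu): third position 4-fold.
Codon 8 AUU (Ile): third position 3-fold.
Codon 9 AGU (Ser): third position 2-fold.
Codon 10 GAG (Glu): third position 2-fold.
Four-fold degenerate third positions: 5.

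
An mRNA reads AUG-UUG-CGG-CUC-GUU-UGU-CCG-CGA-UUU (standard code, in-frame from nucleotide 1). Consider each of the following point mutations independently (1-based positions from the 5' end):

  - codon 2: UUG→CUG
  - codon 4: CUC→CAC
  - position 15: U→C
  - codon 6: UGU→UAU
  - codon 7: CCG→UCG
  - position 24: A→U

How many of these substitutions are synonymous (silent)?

3

Codon 2: UUG (Leu) → CUG (Leu) — synonymous.
Codon 4: CUC (Leu) → CAC (His) — missense.
Codon 5: GUU (Val) → GUC (Val) — synonymous.
Codon 6: UGU (Cys) → UAU (Tyr) — missense.
Codon 7: CCG (Pro) → UCG (Ser) — missense.
Codon 8: CGA (Arg) → CGU (Arg) — synonymous.
Synonymous: 3 of 6.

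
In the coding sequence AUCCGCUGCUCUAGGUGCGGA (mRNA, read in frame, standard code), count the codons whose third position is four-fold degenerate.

Codon 1 AUC (Ile): third position 3-fold.
Codon 2 CGC (Arg): third position 4-fold.
Codon 3 UGC (Cys): third position 2-fold.
Codon 4 UCU (Ser): third position 4-fold.
Codon 5 AGG (Arg): third position 2-fold.
Codon 6 UGC (Cys): third position 2-fold.
Codon 7 GGA (Gly): third position 4-fold.
Four-fold degenerate third positions: 3.

3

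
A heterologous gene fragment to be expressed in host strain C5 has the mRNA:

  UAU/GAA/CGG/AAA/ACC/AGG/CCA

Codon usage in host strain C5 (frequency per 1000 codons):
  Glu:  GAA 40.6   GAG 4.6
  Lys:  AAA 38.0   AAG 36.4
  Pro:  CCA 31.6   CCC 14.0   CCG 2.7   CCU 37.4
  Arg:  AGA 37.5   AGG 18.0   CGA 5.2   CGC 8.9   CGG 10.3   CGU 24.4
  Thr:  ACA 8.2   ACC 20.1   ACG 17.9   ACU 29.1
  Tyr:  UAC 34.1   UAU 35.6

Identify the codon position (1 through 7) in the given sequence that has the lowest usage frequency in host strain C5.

Codon 1 UAU (Tyr): 35.6 per 1000.
Codon 2 GAA (Glu): 40.6 per 1000.
Codon 3 CGG (Arg): 10.3 per 1000.
Codon 4 AAA (Lys): 38.0 per 1000.
Codon 5 ACC (Thr): 20.1 per 1000.
Codon 6 AGG (Arg): 18.0 per 1000.
Codon 7 CCA (Pro): 31.6 per 1000.
Lowest frequency is 10.3 at codon 3.

3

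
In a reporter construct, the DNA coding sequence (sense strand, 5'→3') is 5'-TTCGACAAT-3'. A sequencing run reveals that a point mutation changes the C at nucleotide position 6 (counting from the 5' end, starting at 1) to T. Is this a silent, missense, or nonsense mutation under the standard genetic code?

silent

Position 6 falls in codon 2: GAC → Asp.
After the substitution the codon is GAT → Asp.
Both encode Asp, so the change is synonymous.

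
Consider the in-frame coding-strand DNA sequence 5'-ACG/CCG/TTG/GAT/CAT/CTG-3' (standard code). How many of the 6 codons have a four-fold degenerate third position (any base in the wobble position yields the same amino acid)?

3

Codon 1 ACG (Thr): third position 4-fold.
Codon 2 CCG (Pro): third position 4-fold.
Codon 3 TTG (Leu): third position 2-fold.
Codon 4 GAT (Asp): third position 2-fold.
Codon 5 CAT (His): third position 2-fold.
Codon 6 CTG (Leu): third position 4-fold.
Four-fold degenerate third positions: 3.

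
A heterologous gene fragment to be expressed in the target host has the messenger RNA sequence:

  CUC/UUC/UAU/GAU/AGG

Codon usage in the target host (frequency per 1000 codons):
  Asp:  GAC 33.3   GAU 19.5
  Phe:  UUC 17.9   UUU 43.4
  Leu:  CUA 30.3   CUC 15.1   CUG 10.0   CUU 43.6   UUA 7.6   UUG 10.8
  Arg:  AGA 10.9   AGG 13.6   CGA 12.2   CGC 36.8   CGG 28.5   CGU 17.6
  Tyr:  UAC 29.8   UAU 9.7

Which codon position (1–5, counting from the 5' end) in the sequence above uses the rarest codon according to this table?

3

Codon 1 CUC (Leu): 15.1 per 1000.
Codon 2 UUC (Phe): 17.9 per 1000.
Codon 3 UAU (Tyr): 9.7 per 1000.
Codon 4 GAU (Asp): 19.5 per 1000.
Codon 5 AGG (Arg): 13.6 per 1000.
Lowest frequency is 9.7 at codon 3.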